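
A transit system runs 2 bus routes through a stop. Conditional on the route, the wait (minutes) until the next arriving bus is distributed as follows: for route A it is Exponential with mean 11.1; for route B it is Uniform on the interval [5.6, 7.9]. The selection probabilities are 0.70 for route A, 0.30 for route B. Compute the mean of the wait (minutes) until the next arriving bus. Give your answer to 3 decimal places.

9.795

Component means — A: 11.1; B: 6.75.
E[X] = 0.7·11.1 + 0.3·6.75 = 9.795.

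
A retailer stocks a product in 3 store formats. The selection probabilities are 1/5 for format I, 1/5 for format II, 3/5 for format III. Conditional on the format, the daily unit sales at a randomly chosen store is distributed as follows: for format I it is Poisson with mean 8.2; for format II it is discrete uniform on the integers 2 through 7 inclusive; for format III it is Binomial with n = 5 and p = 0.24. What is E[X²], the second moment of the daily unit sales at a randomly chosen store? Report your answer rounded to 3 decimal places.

For each component E[X²] = Var + (mean)², giving I: 75.44; II: 23.1667; III: 2.352.
Overall E[X²] = 0.2·75.44 + 0.2·23.1667 + 0.6·2.352 = 21.1325.

21.133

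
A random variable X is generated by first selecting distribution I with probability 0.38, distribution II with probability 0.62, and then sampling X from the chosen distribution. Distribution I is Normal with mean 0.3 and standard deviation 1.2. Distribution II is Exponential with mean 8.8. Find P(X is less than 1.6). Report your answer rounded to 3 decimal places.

0.430

Conditional on each component, P(X < 1.6): I: 0.86067; II: 0.166247.
By total probability, P(X < 1.6) = 0.38·0.86067 + 0.62·0.166247 = 0.430128.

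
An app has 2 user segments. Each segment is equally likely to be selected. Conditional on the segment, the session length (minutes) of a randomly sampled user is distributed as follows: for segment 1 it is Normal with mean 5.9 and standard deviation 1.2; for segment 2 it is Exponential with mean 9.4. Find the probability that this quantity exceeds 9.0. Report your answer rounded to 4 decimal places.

Conditional on each segment, P(X > 9.0): 1: 0.00489254; 2: 0.383872.
By total probability, P(X > 9.0) = 0.5·0.00489254 + 0.5·0.383872 = 0.194382.

0.1944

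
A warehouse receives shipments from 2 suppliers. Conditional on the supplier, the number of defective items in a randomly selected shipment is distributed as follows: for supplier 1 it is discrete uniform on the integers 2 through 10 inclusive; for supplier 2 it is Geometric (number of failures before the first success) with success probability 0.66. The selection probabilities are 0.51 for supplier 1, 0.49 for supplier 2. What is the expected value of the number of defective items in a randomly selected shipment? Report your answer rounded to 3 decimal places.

3.312

Component means — 1: 6; 2: 0.515152.
E[X] = 0.51·6 + 0.49·0.515152 = 3.31242.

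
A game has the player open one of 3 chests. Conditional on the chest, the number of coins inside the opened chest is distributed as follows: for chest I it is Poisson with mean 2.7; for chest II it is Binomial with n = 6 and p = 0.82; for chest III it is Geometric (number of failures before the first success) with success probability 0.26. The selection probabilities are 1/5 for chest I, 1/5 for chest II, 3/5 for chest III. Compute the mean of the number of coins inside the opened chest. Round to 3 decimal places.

3.232

Component means — I: 2.7; II: 4.92; III: 2.84615.
E[X] = 0.2·2.7 + 0.2·4.92 + 0.6·2.84615 = 3.23169.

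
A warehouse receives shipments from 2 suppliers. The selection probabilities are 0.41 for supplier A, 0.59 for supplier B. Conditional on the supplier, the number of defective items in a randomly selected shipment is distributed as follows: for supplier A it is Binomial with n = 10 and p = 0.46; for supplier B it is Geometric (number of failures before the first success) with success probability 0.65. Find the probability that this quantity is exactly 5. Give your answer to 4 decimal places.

Conditional on each supplier, P(X = 5): A: 0.238319; B: 0.00341392.
By total probability, P(X = 5) = 0.41·0.238319 + 0.59·0.00341392 = 0.099725.

0.0997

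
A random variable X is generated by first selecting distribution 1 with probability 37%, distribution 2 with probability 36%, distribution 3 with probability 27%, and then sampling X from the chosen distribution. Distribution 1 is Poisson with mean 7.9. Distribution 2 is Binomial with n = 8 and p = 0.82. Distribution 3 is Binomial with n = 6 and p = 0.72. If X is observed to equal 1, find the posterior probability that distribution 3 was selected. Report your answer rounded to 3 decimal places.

0.646

Likelihoods P(X=1 | ·): 1: 0.00292887; 2: 4.01616e-05; 3: 0.00743488.
Posterior ∝ prior × likelihood. Numerator for 3: 0.27·0.00743488 = 0.00200742.
Normalizing constant: 0.37·0.00292887 + 0.36·4.01616e-05 + 0.27·0.00743488 = 0.00310556.
P(3 | observation) = 0.00200742 / 0.00310556 = 0.646395.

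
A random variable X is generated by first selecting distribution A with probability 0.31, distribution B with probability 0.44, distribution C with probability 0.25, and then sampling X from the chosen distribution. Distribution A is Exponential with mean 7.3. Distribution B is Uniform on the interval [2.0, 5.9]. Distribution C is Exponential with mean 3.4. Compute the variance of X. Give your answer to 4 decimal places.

Per component, A: μ=7.3, E[X²]=106.58; B: μ=3.95, E[X²]=16.87; C: μ=3.4, E[X²]=23.12.
E[X] = 0.31·7.3 + 0.44·3.95 + 0.25·3.4 = 4.851.
E[X²] = 0.31·106.58 + 0.44·16.87 + 0.25·23.12 = 46.2426.
Var(X) = E[X²] − (E[X])² = 46.2426 − 23.5322 = 22.7104.

22.7104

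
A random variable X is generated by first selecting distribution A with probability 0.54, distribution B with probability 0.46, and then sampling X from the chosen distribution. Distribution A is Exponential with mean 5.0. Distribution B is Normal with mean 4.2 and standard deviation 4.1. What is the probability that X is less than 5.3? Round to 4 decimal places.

Conditional on each component, P(X < 5.3): A: 0.653544; B: 0.605763.
By total probability, P(X < 5.3) = 0.54·0.653544 + 0.46·0.605763 = 0.631565.

0.6316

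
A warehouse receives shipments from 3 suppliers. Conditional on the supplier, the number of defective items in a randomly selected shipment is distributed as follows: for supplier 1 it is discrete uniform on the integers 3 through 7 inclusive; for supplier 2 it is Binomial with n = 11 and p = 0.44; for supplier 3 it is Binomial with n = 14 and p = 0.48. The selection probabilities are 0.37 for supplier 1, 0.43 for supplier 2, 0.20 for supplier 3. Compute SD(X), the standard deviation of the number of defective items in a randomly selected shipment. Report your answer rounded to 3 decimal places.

Per component, 1: μ=5, E[X²]=27; 2: μ=4.84, E[X²]=26.136; 3: μ=6.72, E[X²]=48.6528.
E[X] = 0.37·5 + 0.43·4.84 + 0.2·6.72 = 5.2752.
E[X²] = 0.37·27 + 0.43·26.136 + 0.2·48.6528 = 30.959.
Var(X) = E[X²] − (E[X])² = 30.959 − 27.8277 = 3.1313.
SD(X) = √3.1313 = 1.76955.

1.770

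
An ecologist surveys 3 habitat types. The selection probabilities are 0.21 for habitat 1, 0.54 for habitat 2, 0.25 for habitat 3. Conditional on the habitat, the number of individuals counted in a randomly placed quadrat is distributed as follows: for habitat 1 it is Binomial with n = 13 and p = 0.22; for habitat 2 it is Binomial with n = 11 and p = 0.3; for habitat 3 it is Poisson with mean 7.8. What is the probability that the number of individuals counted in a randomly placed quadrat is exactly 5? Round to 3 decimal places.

0.115

Conditional on each habitat, P(X = 5): 1: 0.0908759; 2: 0.13208; 3: 0.0985814.
By total probability, P(X = 5) = 0.21·0.0908759 + 0.54·0.13208 + 0.25·0.0985814 = 0.115052.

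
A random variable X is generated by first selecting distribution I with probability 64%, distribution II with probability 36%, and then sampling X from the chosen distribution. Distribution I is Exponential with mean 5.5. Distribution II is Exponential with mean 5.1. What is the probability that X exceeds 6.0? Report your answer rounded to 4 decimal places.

0.3260

Conditional on each component, P(X > 6.0): I: 0.335911; II: 0.308365.
By total probability, P(X > 6.0) = 0.64·0.335911 + 0.36·0.308365 = 0.325994.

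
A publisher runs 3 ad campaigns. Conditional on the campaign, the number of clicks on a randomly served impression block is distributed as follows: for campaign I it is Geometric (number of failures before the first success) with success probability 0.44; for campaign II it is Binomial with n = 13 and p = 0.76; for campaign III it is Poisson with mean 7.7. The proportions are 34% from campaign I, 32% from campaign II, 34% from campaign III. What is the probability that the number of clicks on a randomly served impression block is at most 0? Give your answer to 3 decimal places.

0.150

Conditional on each campaign, P(X ≤ 0): I: 0.44; II: 8.76488e-09; III: 0.000452827.
By total probability, P(X ≤ 0) = 0.34·0.44 + 0.32·8.76488e-09 + 0.34·0.000452827 = 0.149754.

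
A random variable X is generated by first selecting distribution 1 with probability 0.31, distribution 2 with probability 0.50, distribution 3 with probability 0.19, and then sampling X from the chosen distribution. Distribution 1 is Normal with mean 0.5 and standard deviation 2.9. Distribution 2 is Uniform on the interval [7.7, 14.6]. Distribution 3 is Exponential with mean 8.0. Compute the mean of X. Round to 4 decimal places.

Component means — 1: 0.5; 2: 11.15; 3: 8.
E[X] = 0.31·0.5 + 0.5·11.15 + 0.19·8 = 7.25.

7.2500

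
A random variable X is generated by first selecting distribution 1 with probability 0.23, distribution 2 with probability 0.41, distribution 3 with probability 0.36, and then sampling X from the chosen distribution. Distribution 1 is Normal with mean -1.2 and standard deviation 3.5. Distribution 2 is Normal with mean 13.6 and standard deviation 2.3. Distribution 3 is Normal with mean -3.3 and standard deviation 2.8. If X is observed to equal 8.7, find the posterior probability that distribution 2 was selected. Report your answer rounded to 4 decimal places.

Likelihoods f(8.7 | ·): 1: 0.00208683; 2: 0.017931; 3: 1.4633e-05.
Posterior ∝ prior × likelihood. Numerator for 2: 0.41·0.017931 = 0.00735171.
Normalizing constant: 0.23·0.00208683 + 0.41·0.017931 + 0.36·1.4633e-05 = 0.00783695.
P(2 | observation) = 0.00735171 / 0.00783695 = 0.938083.

0.9381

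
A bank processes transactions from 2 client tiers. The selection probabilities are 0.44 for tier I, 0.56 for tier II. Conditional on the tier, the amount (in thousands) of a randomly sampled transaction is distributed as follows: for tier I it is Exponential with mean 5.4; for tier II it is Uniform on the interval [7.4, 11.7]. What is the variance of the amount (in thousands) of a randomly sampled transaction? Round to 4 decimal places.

Per component, I: μ=5.4, E[X²]=58.32; II: μ=9.55, E[X²]=92.7433.
E[X] = 0.44·5.4 + 0.56·9.55 = 7.724.
E[X²] = 0.44·58.32 + 0.56·92.7433 = 77.5971.
Var(X) = E[X²] − (E[X])² = 77.5971 − 59.6602 = 17.9369.

17.9369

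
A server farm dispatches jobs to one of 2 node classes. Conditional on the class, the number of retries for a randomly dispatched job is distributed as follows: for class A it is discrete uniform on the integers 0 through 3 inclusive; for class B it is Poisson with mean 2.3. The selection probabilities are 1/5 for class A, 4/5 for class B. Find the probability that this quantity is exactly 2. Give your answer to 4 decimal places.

0.2621

Conditional on each class, P(X = 2): A: 0.25; B: 0.265185.
By total probability, P(X = 2) = 0.2·0.25 + 0.8·0.265185 = 0.262148.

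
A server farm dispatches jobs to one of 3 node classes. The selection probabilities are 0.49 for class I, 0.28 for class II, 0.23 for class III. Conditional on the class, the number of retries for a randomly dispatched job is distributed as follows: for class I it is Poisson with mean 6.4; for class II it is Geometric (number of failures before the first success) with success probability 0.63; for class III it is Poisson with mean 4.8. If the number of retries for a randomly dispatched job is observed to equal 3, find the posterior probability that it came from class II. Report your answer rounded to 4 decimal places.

Likelihoods P(X=3 | ·): I: 0.0725945; II: 0.0319114; III: 0.151691.
Posterior ∝ prior × likelihood. Numerator for II: 0.28·0.0319114 = 0.00893519.
Normalizing constant: 0.49·0.0725945 + 0.28·0.0319114 + 0.23·0.151691 = 0.0793954.
P(II | observation) = 0.00893519 / 0.0793954 = 0.11254.

0.1125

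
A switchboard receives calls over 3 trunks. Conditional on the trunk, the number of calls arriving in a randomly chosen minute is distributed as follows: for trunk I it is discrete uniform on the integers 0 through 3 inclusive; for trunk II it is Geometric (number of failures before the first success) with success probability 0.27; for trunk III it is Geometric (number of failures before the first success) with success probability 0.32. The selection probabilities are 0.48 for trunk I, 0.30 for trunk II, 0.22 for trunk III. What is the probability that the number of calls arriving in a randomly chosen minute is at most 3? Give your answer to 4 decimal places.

0.8678

Conditional on each trunk, P(X ≤ 3): I: 1; II: 0.716018; III: 0.786186.
By total probability, P(X ≤ 3) = 0.48·1 + 0.3·0.716018 + 0.22·0.786186 = 0.867766.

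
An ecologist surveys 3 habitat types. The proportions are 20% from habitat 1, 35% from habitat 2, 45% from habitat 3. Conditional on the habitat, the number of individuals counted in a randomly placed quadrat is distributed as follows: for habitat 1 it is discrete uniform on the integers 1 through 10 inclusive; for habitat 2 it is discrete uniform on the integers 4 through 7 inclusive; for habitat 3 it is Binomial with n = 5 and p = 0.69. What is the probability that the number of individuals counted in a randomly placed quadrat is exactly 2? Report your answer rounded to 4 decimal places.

Conditional on each habitat, P(X = 2): 1: 0.1; 2: 0; 3: 0.141835.
By total probability, P(X = 2) = 0.2·0.1 + 0.35·0 + 0.45·0.141835 = 0.0838257.

0.0838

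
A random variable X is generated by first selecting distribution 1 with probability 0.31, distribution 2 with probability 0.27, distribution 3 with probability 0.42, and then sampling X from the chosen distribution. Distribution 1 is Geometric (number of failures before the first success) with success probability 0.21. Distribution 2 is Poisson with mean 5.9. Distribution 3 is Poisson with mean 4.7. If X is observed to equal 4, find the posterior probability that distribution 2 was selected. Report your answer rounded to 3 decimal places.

0.266

Likelihoods P(X=4 | ·): 1: 0.0817952; 2: 0.138312; 3: 0.184925.
Posterior ∝ prior × likelihood. Numerator for 2: 0.27·0.138312 = 0.0373442.
Normalizing constant: 0.31·0.0817952 + 0.27·0.138312 + 0.42·0.184925 = 0.140369.
P(2 | observation) = 0.0373442 / 0.140369 = 0.266043.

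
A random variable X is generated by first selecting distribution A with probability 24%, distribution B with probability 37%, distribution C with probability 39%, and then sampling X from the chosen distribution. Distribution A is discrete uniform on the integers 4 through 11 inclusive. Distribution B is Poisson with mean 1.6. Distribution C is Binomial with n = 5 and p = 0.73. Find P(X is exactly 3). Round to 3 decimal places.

Conditional on each component, P(X = 3): A: 0; B: 0.137828; C: 0.283593.
By total probability, P(X = 3) = 0.24·0 + 0.37·0.137828 + 0.39·0.283593 = 0.161598.

0.162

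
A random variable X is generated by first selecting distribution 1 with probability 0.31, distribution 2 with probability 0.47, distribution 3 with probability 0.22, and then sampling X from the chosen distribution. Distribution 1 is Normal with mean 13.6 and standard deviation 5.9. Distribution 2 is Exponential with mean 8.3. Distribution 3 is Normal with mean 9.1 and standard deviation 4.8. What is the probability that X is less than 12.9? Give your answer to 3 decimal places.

0.684

Conditional on each component, P(X < 12.9): 1: 0.452779; 2: 0.788645; 3: 0.785722.
By total probability, P(X < 12.9) = 0.31·0.452779 + 0.47·0.788645 + 0.22·0.785722 = 0.683884.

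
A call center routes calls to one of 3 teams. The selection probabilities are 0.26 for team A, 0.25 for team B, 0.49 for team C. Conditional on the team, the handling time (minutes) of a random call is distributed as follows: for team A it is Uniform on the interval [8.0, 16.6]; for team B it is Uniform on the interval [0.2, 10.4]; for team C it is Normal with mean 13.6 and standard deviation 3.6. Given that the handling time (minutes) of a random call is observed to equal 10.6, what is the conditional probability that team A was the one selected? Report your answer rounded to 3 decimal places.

0.441

Likelihoods f(10.6 | ·): A: 0.116279; B: 0; C: 0.0783089.
Posterior ∝ prior × likelihood. Numerator for A: 0.26·0.116279 = 0.0302326.
Normalizing constant: 0.26·0.116279 + 0.25·0 + 0.49·0.0783089 = 0.0686039.
P(A | observation) = 0.0302326 / 0.0686039 = 0.440683.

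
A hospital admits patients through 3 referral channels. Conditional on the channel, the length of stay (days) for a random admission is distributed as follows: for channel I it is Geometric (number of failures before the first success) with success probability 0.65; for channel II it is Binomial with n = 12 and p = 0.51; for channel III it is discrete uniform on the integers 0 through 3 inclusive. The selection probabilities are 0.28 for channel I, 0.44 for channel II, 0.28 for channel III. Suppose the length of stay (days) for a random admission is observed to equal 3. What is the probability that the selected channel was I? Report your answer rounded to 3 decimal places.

0.079

Likelihoods P(X=3 | ·): I: 0.0278687; II: 0.0475224; III: 0.25.
Posterior ∝ prior × likelihood. Numerator for I: 0.28·0.0278687 = 0.00780325.
Normalizing constant: 0.28·0.0278687 + 0.44·0.0475224 + 0.28·0.25 = 0.0987131.
P(I | observation) = 0.00780325 / 0.0987131 = 0.0790498.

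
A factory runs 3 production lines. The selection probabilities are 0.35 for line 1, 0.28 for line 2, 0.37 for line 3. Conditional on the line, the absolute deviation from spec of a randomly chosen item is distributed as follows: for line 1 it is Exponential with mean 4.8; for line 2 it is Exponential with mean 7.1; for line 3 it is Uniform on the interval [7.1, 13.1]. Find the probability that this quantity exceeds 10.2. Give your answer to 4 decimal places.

0.2872

Conditional on each line, P(X > 10.2): 1: 0.119433; 2: 0.23773; 3: 0.483333.
By total probability, P(X > 10.2) = 0.35·0.119433 + 0.28·0.23773 + 0.37·0.483333 = 0.287199.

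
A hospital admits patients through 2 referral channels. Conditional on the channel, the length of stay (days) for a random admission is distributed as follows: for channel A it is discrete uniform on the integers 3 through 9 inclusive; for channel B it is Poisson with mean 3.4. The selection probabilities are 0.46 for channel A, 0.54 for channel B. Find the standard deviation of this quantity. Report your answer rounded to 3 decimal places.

2.314

Per component, A: μ=6, E[X²]=40; B: μ=3.4, E[X²]=14.96.
E[X] = 0.46·6 + 0.54·3.4 = 4.596.
E[X²] = 0.46·40 + 0.54·14.96 = 26.4784.
Var(X) = E[X²] − (E[X])² = 26.4784 − 21.1232 = 5.35518.
SD(X) = √5.35518 = 2.31413.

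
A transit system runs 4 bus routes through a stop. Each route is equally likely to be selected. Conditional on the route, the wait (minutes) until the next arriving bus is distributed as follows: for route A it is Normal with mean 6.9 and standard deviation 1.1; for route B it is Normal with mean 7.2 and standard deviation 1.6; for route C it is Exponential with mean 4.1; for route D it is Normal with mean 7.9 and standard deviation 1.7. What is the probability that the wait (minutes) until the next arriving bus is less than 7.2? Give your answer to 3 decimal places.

Conditional on each route, P(X < 7.2): A: 0.607469; B: 0.5; C: 0.827282; D: 0.340256.
By total probability, P(X < 7.2) = 0.25·0.607469 + 0.25·0.5 + 0.25·0.827282 + 0.25·0.340256 = 0.568752.

0.569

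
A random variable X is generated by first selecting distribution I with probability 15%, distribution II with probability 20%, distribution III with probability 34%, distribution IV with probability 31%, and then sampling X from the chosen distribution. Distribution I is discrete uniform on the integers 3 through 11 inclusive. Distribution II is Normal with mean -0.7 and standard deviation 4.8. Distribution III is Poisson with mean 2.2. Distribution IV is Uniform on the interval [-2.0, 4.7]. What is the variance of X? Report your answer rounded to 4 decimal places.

Per component, I: μ=7, E[X²]=55.6667; II: μ=-0.7, E[X²]=23.53; III: μ=2.2, E[X²]=7.04; IV: μ=1.35, E[X²]=5.56333.
E[X] = 0.15·7 + 0.2·-0.7 + 0.34·2.2 + 0.31·1.35 = 2.0765.
E[X²] = 0.15·55.6667 + 0.2·23.53 + 0.34·7.04 + 0.31·5.56333 = 17.1742.
Var(X) = E[X²] − (E[X])² = 17.1742 − 4.31185 = 12.8624.

12.8624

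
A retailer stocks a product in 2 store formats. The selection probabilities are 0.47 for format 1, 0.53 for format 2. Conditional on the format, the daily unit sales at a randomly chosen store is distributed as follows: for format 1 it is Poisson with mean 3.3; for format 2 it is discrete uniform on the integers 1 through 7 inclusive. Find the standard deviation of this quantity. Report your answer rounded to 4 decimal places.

Per component, 1: μ=3.3, E[X²]=14.19; 2: μ=4, E[X²]=20.
E[X] = 0.47·3.3 + 0.53·4 = 3.671.
E[X²] = 0.47·14.19 + 0.53·20 = 17.2693.
Var(X) = E[X²] − (E[X])² = 17.2693 − 13.4762 = 3.79306.
SD(X) = √3.79306 = 1.94758.

1.9476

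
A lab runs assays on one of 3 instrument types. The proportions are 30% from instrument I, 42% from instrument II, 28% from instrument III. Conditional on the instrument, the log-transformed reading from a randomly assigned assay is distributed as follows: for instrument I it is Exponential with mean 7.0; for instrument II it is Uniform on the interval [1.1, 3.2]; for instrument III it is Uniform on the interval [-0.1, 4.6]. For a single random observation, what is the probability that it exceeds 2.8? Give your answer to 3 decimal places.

0.388

Conditional on each instrument, P(X > 2.8): I: 0.67032; II: 0.190476; III: 0.382979.
By total probability, P(X > 2.8) = 0.3·0.67032 + 0.42·0.190476 + 0.28·0.382979 = 0.38833.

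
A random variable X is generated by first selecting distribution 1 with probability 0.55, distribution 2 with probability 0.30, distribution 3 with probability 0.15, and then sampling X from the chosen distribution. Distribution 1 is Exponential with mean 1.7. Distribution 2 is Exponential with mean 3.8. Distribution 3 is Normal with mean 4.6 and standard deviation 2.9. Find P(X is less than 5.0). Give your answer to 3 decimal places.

0.824

Conditional on each component, P(X < 5.0): 1: 0.947196; 2: 0.731738; 3: 0.554853.
By total probability, P(X < 5.0) = 0.55·0.947196 + 0.3·0.731738 + 0.15·0.554853 = 0.823707.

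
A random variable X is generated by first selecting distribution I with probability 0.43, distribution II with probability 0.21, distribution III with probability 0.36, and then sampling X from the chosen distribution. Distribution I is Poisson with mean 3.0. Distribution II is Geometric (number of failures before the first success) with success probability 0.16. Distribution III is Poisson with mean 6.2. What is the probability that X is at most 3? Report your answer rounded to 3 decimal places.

Conditional on each component, P(X ≤ 3): I: 0.647232; II: 0.502129; III: 0.134229.
By total probability, P(X ≤ 3) = 0.43·0.647232 + 0.21·0.502129 + 0.36·0.134229 = 0.432079.

0.432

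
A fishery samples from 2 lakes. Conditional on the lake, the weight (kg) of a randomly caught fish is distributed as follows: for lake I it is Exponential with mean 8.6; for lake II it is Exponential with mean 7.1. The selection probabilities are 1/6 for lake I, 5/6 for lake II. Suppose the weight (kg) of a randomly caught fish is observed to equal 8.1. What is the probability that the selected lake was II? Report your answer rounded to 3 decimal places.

Likelihoods f(8.1 | ·): I: 0.0453374; II: 0.0450069.
Posterior ∝ prior × likelihood. Numerator for II: 0.833333·0.0450069 = 0.0375057.
Normalizing constant: 0.166667·0.0453374 + 0.833333·0.0450069 = 0.045062.
P(II | observation) = 0.0375057 / 0.045062 = 0.832315.

0.832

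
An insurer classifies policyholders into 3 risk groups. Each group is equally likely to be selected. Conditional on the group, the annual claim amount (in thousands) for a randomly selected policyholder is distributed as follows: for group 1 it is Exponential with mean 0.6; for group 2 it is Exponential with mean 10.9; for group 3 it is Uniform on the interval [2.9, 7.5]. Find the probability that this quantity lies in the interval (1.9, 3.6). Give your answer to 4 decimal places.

0.1044

Conditional on each group, P(1.9 < X < 3.6): 1: 0.0396651; 2: 0.121309; 3: 0.152174.
By total probability, P(1.9 < X < 3.6) = 0.333333·0.0396651 + 0.333333·0.121309 + 0.333333·0.152174 = 0.104383.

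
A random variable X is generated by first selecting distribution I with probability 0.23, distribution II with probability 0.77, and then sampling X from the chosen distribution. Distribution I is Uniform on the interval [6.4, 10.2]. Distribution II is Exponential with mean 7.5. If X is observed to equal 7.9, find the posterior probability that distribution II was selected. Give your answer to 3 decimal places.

Likelihoods f(7.9 | ·): I: 0.263158; II: 0.0465031.
Posterior ∝ prior × likelihood. Numerator for II: 0.77·0.0465031 = 0.0358074.
Normalizing constant: 0.23·0.263158 + 0.77·0.0465031 = 0.0963337.
P(II | observation) = 0.0358074 / 0.0963337 = 0.371702.

0.372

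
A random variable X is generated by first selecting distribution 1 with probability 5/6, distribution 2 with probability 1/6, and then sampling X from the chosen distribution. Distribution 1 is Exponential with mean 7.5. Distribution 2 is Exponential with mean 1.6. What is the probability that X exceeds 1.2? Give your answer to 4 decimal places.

Conditional on each component, P(X > 1.2): 1: 0.852144; 2: 0.472367.
By total probability, P(X > 1.2) = 0.833333·0.852144 + 0.166667·0.472367 = 0.788848.

0.7888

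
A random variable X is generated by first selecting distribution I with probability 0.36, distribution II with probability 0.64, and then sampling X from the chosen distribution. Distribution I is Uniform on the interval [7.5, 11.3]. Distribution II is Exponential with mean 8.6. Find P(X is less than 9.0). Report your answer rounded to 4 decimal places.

Conditional on each component, P(X < 9.0): I: 0.394737; II: 0.648839.
By total probability, P(X < 9.0) = 0.36·0.394737 + 0.64·0.648839 = 0.557362.

0.5574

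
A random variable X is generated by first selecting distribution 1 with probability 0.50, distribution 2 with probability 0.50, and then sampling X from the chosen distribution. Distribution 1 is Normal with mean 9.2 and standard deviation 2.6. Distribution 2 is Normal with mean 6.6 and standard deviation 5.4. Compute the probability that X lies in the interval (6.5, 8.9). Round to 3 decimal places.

0.238

Conditional on each component, P(6.5 < X < 8.9): 1: 0.304543; 2: 0.172306.
By total probability, P(6.5 < X < 8.9) = 0.5·0.304543 + 0.5·0.172306 = 0.238425.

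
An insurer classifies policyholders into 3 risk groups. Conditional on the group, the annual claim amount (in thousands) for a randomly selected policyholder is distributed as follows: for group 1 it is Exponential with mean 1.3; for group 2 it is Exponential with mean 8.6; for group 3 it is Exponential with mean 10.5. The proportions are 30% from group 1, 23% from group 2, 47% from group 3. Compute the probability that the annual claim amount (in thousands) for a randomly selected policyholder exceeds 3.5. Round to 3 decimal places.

0.510

Conditional on each group, P(X > 3.5): 1: 0.0677245; 2: 0.66566; 3: 0.716531.
By total probability, P(X > 3.5) = 0.3·0.0677245 + 0.23·0.66566 + 0.47·0.716531 = 0.510189.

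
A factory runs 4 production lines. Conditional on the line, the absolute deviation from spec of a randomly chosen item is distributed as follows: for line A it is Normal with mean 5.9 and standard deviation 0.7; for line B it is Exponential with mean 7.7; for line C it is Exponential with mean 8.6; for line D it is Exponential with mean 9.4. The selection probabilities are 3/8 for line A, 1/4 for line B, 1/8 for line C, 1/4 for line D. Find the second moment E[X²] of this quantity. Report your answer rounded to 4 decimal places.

For each component E[X²] = Var + (mean)², giving A: 35.3; B: 118.58; C: 147.92; D: 176.72.
Overall E[X²] = 0.375·35.3 + 0.25·118.58 + 0.125·147.92 + 0.25·176.72 = 105.553.

105.5525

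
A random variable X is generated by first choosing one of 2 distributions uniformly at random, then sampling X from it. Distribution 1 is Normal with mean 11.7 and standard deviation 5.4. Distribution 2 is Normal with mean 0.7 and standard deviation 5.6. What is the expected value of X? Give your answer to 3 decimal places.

Component means — 1: 11.7; 2: 0.7.
E[X] = 0.5·11.7 + 0.5·0.7 = 6.2.

6.200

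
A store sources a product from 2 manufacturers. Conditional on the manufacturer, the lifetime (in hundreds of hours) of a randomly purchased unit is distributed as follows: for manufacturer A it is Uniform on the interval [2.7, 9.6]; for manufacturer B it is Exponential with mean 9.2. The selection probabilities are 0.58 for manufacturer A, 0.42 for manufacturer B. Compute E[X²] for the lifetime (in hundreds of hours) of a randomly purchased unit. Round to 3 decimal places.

For each component E[X²] = Var + (mean)², giving A: 41.79; B: 169.28.
Overall E[X²] = 0.58·41.79 + 0.42·169.28 = 95.3358.

95.336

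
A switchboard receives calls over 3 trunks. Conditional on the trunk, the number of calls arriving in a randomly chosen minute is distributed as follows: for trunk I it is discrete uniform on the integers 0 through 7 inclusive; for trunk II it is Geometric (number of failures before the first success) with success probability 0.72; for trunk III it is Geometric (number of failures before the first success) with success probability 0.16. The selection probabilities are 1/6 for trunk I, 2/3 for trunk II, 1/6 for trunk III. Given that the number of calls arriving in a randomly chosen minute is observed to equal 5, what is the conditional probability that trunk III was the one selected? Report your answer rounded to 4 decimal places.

0.3399

Likelihoods P(X=5 | ·): I: 0.125; II: 0.00123915; III: 0.0669139.
Posterior ∝ prior × likelihood. Numerator for III: 0.166667·0.0669139 = 0.0111523.
Normalizing constant: 0.166667·0.125 + 0.666667·0.00123915 + 0.166667·0.0669139 = 0.0328117.
P(III | observation) = 0.0111523 / 0.0328117 = 0.339888.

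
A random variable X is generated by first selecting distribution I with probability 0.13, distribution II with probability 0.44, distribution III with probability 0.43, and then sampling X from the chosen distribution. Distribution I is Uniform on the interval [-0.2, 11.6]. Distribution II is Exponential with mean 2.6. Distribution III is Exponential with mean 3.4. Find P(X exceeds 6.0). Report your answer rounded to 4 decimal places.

0.1791

Conditional on each component, P(X > 6.0): I: 0.474576; II: 0.0994906; III: 0.171237.
By total probability, P(X > 6.0) = 0.13·0.474576 + 0.44·0.0994906 + 0.43·0.171237 = 0.179103.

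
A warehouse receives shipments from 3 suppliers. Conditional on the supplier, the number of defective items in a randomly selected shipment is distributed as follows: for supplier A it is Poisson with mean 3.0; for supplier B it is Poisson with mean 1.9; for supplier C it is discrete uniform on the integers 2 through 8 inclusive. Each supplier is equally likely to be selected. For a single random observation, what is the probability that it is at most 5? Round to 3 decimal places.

0.825

Conditional on each supplier, P(X ≤ 5): A: 0.916082; B: 0.986781; C: 0.571429.
By total probability, P(X ≤ 5) = 0.333333·0.916082 + 0.333333·0.986781 + 0.333333·0.571429 = 0.824764.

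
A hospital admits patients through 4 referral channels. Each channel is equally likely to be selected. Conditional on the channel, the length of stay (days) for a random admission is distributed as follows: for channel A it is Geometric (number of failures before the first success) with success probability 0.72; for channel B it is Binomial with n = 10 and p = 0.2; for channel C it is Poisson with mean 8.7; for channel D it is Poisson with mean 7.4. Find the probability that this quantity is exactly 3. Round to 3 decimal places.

Conditional on each channel, P(X = 3): A: 0.0158054; B: 0.201327; C: 0.0182829; D: 0.0412824.
By total probability, P(X = 3) = 0.25·0.0158054 + 0.25·0.201327 + 0.25·0.0182829 + 0.25·0.0412824 = 0.0691743.

0.069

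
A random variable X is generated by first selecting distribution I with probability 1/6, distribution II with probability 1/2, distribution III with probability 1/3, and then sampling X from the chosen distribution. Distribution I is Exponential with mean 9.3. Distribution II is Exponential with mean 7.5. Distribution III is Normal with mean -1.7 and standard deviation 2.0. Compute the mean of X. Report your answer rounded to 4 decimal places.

Component means — I: 9.3; II: 7.5; III: -1.7.
E[X] = 0.166667·9.3 + 0.5·7.5 + 0.333333·-1.7 = 4.73333.

4.7333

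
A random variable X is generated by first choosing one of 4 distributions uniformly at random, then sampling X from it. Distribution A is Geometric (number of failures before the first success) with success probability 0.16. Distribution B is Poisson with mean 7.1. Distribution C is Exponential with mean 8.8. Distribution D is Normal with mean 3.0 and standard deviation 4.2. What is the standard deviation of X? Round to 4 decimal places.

6.1968

Per component, A: μ=5.25, E[X²]=60.375; B: μ=7.1, E[X²]=57.51; C: μ=8.8, E[X²]=154.88; D: μ=3, E[X²]=26.64.
E[X] = 0.25·5.25 + 0.25·7.1 + 0.25·8.8 + 0.25·3 = 6.0375.
E[X²] = 0.25·60.375 + 0.25·57.51 + 0.25·154.88 + 0.25·26.64 = 74.8513.
Var(X) = E[X²] − (E[X])² = 74.8513 − 36.4514 = 38.3998.
SD(X) = √38.3998 = 6.19676.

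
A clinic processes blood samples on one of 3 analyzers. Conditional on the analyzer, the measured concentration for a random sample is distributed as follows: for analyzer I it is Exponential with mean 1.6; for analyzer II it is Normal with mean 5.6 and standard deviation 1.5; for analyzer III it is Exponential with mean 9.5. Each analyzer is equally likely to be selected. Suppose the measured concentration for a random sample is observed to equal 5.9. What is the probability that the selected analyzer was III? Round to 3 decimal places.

0.170

Likelihoods f(5.9 | ·): I: 0.0156466; II: 0.260695; III: 0.0565662.
Posterior ∝ prior × likelihood. Numerator for III: 0.333333·0.0565662 = 0.0188554.
Normalizing constant: 0.333333·0.0156466 + 0.333333·0.260695 + 0.333333·0.0565662 = 0.110969.
P(III | observation) = 0.0188554 / 0.110969 = 0.169915.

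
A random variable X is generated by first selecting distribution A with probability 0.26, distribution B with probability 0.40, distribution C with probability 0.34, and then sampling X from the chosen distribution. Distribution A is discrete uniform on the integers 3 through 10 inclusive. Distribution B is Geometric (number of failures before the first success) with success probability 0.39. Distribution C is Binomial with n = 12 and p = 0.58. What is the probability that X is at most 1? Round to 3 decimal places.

Conditional on each component, P(X ≤ 1): A: 0; B: 0.6279; C: 0.000529418.
By total probability, P(X ≤ 1) = 0.26·0 + 0.4·0.6279 + 0.34·0.000529418 = 0.25134.

0.251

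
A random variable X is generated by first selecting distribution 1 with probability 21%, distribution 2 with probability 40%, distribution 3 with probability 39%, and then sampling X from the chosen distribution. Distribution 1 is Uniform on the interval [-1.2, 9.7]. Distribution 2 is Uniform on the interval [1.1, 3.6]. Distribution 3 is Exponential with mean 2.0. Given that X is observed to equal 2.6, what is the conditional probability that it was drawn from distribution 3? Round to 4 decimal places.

0.2287

Likelihoods f(2.6 | ·): 1: 0.0917431; 2: 0.4; 3: 0.136266.
Posterior ∝ prior × likelihood. Numerator for 3: 0.39·0.136266 = 0.0531437.
Normalizing constant: 0.21·0.0917431 + 0.4·0.4 + 0.39·0.136266 = 0.23241.
P(3 | observation) = 0.0531437 / 0.23241 = 0.228664.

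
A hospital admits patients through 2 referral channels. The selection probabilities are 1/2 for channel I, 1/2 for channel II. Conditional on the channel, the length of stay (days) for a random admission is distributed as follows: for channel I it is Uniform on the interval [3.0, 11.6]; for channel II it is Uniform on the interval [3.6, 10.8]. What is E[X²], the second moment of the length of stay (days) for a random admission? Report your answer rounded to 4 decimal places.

For each component E[X²] = Var + (mean)², giving I: 59.4533; II: 56.16.
Overall E[X²] = 0.5·59.4533 + 0.5·56.16 = 57.8067.

57.8067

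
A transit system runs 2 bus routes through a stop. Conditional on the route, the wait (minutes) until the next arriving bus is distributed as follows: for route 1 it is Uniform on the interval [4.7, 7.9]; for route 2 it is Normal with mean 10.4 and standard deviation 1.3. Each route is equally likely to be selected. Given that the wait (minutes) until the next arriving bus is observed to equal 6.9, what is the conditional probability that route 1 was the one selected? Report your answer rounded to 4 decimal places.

Likelihoods f(6.9 | ·): 1: 0.3125; 2: 0.00818409.
Posterior ∝ prior × likelihood. Numerator for 1: 0.5·0.3125 = 0.15625.
Normalizing constant: 0.5·0.3125 + 0.5·0.00818409 = 0.160342.
P(1 | observation) = 0.15625 / 0.160342 = 0.974479.

0.9745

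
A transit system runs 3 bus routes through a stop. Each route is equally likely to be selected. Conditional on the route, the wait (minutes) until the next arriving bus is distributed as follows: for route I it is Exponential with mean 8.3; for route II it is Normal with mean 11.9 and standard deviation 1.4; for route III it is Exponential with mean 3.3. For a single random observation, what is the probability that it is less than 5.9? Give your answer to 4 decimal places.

0.4472

Conditional on each route, P(X < 5.9): I: 0.50877; II: 9.10765e-06; III: 0.832685.
By total probability, P(X < 5.9) = 0.333333·0.50877 + 0.333333·9.10765e-06 + 0.333333·0.832685 = 0.447155.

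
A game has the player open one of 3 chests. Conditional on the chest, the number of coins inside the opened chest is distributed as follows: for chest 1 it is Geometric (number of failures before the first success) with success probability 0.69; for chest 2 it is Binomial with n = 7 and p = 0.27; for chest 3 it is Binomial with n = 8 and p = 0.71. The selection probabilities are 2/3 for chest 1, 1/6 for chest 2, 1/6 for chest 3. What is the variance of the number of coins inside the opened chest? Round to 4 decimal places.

Per component, 1: μ=0.449275, E[X²]=0.852972; 2: μ=1.89, E[X²]=4.9518; 3: μ=5.68, E[X²]=33.9096.
E[X] = 0.666667·0.449275 + 0.166667·1.89 + 0.166667·5.68 = 1.56118.
E[X²] = 0.666667·0.852972 + 0.166667·4.9518 + 0.166667·33.9096 = 7.04555.
Var(X) = E[X²] − (E[X])² = 7.04555 − 2.43729 = 4.60825.

4.6083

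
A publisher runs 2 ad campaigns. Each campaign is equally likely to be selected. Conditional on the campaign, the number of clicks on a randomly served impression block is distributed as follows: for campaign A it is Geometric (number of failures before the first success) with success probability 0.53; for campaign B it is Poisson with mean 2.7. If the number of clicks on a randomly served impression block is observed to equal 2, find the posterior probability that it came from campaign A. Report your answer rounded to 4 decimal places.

0.3234

Likelihoods P(X=2 | ·): A: 0.117077; B: 0.244964.
Posterior ∝ prior × likelihood. Numerator for A: 0.5·0.117077 = 0.0585385.
Normalizing constant: 0.5·0.117077 + 0.5·0.244964 = 0.181021.
P(A | observation) = 0.0585385 / 0.181021 = 0.32338.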